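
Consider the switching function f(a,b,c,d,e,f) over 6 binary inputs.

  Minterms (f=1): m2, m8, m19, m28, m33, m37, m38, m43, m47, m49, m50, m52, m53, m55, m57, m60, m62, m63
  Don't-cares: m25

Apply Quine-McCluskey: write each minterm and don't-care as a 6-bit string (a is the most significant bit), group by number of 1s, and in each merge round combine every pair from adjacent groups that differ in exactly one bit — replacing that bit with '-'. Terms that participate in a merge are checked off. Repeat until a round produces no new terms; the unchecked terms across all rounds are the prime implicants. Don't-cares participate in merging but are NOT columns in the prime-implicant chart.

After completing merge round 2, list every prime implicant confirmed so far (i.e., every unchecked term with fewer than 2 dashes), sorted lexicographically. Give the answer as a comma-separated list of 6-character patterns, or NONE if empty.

-11001, -11100, 000010, 001000, 010011, 1-1111, 100110, 101-11, 11-001, 11-100, 11-111, 110010, 1101-1, 11010-, 1111-0, 11111-

[col 0] 000010, 001000, 010011, 011001*, 011100*, 100001*, 100101*, 100110, 101011*, 101111*, 110001*, 110010, 110100*, 110101*, 110111*, 111001*, 111100*, 111110*, 111111*
[col 1] -11001, -11100, 1-0001*, 1-0101*, 1-1111, 100-01*, 101-11, 11-001, 11-100, 11-111, 110-01*, 1101-1, 11010-, 1111-0, 11111-
[col 2] 1-0-01
Prime implicants: -11001, -11100, 000010, 001000, 010011, 1-0-01, 1-1111, 100110, 101-11, 11-001, 11-100, 11-111, 110010, 1101-1, 11010-, 1111-0, 11111-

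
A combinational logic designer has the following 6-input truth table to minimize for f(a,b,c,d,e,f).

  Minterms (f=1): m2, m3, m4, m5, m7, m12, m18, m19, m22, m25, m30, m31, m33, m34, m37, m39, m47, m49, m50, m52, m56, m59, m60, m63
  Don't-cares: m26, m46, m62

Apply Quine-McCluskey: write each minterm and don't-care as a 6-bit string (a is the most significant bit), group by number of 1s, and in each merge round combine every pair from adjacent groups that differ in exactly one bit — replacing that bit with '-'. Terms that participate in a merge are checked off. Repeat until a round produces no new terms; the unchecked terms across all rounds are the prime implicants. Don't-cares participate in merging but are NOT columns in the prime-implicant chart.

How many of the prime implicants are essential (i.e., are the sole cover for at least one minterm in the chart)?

10

[col 0] 000010*, 000011*, 000100*, 000101*, 000111*, 001100*, 010010*, 010011*, 010110*, 011001, 011010*, 011110*, 011111*, 100001*, 100010*, 100101*, 100111*, 101110*, 101111*, 110001*, 110010*, 110100*, 111000*, 111011*, 111100*, 111110*, 111111*
[col 1] -00010*, -00101*, -00111*, -10010*, -11110*, -11111*, 0-0010*, 0-0011*, 00-100, 000-11, 00001-*, 0001-1*, 00010-, 01-010*, 01-110*, 010-10*, 01001-*, 011-10*, 01111-*, 1-0001, 1-0010*, 1-1110*, 1-1111*, 10-111, 100-01, 1001-1*, 10111-*, 11-100, 111-00, 111-11, 1111-0, 11111-*
[col 2] --0010, -001-1, -1111-, 0-001-, 01--10, 1-111-
Prime implicants: --0010, -001-1, -1111-, 0-001-, 00-100, 000-11, 00010-, 01--10, 011001, 1-0001, 1-111-, 10-111, 100-01, 11-100, 111-00, 111-11, 1111-0
PI chart (minterm → PIs covering it):
  2 | --0010,0-001-
  3 | 0-001-,000-11
  4 | 00-100,00010-
  5 | -001-1,00010-
  7 | -001-1,000-11
  12 | 00-100  (sole → essential)
  18 | --0010,0-001-,01--10
  19 | 0-001-  (sole → essential)
  22 | 01--10  (sole → essential)
  25 | 011001  (sole → essential)
  30 | -1111-,01--10
  31 | -1111-  (sole → essential)
  33 | 1-0001,100-01
  34 | --0010  (sole → essential)
  37 | -001-1,100-01
  39 | -001-1,10-111
  47 | 1-111-,10-111
  49 | 1-0001  (sole → essential)
  50 | --0010  (sole → essential)
  52 | 11-100  (sole → essential)
  56 | 111-00  (sole → essential)
  59 | 111-11  (sole → essential)
  60 | 11-100,111-00,1111-0
  63 | -1111-,1-111-,111-11
Essential prime implicants: --0010, -1111-, 0-001-, 00-100, 01--10, 011001, 1-0001, 11-100, 111-00, 111-11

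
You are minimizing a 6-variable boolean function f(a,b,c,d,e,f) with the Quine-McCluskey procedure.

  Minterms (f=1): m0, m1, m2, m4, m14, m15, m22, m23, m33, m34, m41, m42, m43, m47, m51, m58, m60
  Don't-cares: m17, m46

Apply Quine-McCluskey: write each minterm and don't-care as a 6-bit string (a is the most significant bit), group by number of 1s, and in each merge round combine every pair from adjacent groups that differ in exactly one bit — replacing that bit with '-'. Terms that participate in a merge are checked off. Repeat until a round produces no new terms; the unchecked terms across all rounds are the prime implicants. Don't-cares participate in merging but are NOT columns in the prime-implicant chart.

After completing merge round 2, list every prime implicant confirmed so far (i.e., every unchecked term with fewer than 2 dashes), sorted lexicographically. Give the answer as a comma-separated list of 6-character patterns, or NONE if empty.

-00001, -00010, 0-0001, 000-00, 0000-0, 00000-, 01011-, 1-1010, 10-001, 10-010, 1010-1, 110011, 111100

size-2^0 implicants → 000000(✓)  000001(✓)  000010(✓)  000100(✓)  001110(✓)  001111(✓)  010001(✓)  010110(✓)  010111(✓)  100001(✓)  100010(✓)  101001(✓)  101010(✓)  101011(✓)  101110(✓)  101111(✓)  110011  111010(✓)  111100
size-2^1 implicants → -00001  -00010  -01110(✓)  -01111(✓)  0-0001  000-00  0000-0  00000-  00111-(✓)  01011-  1-1010  10-001  10-010  101-10(✓)  101-11(✓)  1010-1  10101-(✓)  10111-(✓)
size-2^2 implicants → -0111-  101-1-
Unchecked terms (primes): -00001, -00010, -0111-, 0-0001, 000-00, 0000-0, 00000-, 01011-, 1-1010, 10-001, 10-010, 101-1-, 1010-1, 110011, 111100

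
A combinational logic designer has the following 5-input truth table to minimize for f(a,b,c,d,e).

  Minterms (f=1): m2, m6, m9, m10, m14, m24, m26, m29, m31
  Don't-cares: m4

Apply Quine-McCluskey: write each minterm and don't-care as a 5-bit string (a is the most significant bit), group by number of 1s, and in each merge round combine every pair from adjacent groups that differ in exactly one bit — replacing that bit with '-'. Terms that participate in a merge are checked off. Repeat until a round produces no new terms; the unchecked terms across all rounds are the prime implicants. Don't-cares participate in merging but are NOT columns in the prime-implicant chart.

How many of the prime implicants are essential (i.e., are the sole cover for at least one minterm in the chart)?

4

size-2^0 implicants → 00010(✓)  00100(✓)  00110(✓)  01001  01010(✓)  01110(✓)  11000(✓)  11010(✓)  11101(✓)  11111(✓)
size-2^1 implicants → -1010  0-010(✓)  0-110(✓)  00-10(✓)  001-0  01-10(✓)  110-0  111-1
size-2^2 implicants → 0--10
Unchecked terms (primes): -1010, 0--10, 001-0, 01001, 110-0, 111-1
Minterm coverage:
  m2 ⊆ 0--10 [E]
  m6 ⊆ 0--10,001-0
  m9 ⊆ 01001 [E]
  m10 ⊆ -1010,0--10
  m14 ⊆ 0--10 [E]
  m24 ⊆ 110-0 [E]
  m26 ⊆ -1010,110-0
  m29 ⊆ 111-1 [E]
  m31 ⊆ 111-1 [E]
E = {0--10, 01001, 110-0, 111-1}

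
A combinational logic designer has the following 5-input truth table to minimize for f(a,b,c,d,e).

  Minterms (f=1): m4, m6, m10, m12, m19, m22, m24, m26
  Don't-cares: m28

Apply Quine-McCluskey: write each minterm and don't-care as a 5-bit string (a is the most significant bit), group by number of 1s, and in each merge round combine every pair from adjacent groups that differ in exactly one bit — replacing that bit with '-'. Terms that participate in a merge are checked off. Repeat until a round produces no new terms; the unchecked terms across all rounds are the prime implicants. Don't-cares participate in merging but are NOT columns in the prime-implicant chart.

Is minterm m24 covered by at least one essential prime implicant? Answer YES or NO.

NO

Round 0: 00100✓ 00110✓ 01010✓ 01100✓ 10011 10110✓ 11000✓ 11010✓ 11100✓
Round 1: -0110 -1010 -1100 0-100 001-0 11-00 110-0
PIs = {-0110, -1010, -1100, 0-100, 001-0, 10011, 11-00, 110-0}
Coverage chart:
  m4: 0-100,001-0
  m6: -0110,001-0
  m10: -1010 ←essential
  m12: -1100,0-100
  m19: 10011 ←essential
  m22: -0110 ←essential
  m24: 11-00,110-0
  m26: -1010,110-0
Essential: -0110, -1010, 10011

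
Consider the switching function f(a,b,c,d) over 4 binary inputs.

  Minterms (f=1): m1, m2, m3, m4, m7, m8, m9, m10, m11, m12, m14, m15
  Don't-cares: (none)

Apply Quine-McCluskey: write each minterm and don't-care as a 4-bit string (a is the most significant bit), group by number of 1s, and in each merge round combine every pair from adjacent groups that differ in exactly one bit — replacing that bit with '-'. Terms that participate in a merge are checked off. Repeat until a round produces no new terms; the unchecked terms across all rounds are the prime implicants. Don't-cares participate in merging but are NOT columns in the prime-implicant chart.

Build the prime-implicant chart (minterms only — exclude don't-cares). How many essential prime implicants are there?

[col 0] 0001*, 0010*, 0011*, 0100*, 0111*, 1000*, 1001*, 1010*, 1011*, 1100*, 1110*, 1111*
[col 1] -001*, -010*, -011*, -100, -111*, 0-11*, 00-1*, 001-*, 1-00*, 1-10*, 1-11*, 10-0*, 10-1*, 100-*, 101-*, 11-0*, 111-*
[col 2] --11, -0-1, -01-, 1--0, 1-1-, 10--
Prime implicants: --11, -0-1, -01-, -100, 1--0, 1-1-, 10--
PI chart (minterm → PIs covering it):
  1 | -0-1  (sole → essential)
  2 | -01-  (sole → essential)
  3 | --11,-0-1,-01-
  4 | -100  (sole → essential)
  7 | --11  (sole → essential)
  8 | 1--0,10--
  9 | -0-1,10--
  10 | -01-,1--0,1-1-,10--
  11 | --11,-0-1,-01-,1-1-,10--
  12 | -100,1--0
  14 | 1--0,1-1-
  15 | --11,1-1-
Essential prime implicants: --11, -0-1, -01-, -100

4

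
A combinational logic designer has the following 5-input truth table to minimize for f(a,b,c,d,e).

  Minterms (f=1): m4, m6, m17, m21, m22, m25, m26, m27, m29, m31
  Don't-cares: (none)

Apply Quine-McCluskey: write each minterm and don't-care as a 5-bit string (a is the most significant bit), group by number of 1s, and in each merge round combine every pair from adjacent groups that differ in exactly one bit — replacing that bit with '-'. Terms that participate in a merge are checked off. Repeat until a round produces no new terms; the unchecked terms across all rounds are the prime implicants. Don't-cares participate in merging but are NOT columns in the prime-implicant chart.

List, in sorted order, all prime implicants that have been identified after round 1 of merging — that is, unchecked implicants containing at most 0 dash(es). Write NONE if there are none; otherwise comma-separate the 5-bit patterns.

NONE

[col 0] 00100*, 00110*, 10001*, 10101*, 10110*, 11001*, 11010*, 11011*, 11101*, 11111*
[col 1] -0110, 001-0, 1-001*, 1-101*, 10-01*, 11-01*, 11-11*, 110-1*, 1101-, 111-1*
[col 2] 1--01, 11--1
Prime implicants: -0110, 001-0, 1--01, 11--1, 1101-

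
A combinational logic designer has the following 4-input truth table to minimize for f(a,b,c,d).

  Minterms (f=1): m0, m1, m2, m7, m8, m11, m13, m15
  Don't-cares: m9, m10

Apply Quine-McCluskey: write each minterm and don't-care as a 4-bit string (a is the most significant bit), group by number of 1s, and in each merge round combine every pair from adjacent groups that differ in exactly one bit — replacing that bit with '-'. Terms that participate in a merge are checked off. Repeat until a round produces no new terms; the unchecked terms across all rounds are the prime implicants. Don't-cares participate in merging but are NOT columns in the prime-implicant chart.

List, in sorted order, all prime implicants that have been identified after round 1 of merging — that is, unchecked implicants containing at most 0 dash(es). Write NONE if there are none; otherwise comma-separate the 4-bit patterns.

NONE

size-2^0 implicants → 0000(✓)  0001(✓)  0010(✓)  0111(✓)  1000(✓)  1001(✓)  1010(✓)  1011(✓)  1101(✓)  1111(✓)
size-2^1 implicants → -000(✓)  -001(✓)  -010(✓)  -111  00-0(✓)  000-(✓)  1-01(✓)  1-11(✓)  10-0(✓)  10-1(✓)  100-(✓)  101-(✓)  11-1(✓)
size-2^2 implicants → -0-0  -00-  1--1  10--
Unchecked terms (primes): -0-0, -00-, -111, 1--1, 10--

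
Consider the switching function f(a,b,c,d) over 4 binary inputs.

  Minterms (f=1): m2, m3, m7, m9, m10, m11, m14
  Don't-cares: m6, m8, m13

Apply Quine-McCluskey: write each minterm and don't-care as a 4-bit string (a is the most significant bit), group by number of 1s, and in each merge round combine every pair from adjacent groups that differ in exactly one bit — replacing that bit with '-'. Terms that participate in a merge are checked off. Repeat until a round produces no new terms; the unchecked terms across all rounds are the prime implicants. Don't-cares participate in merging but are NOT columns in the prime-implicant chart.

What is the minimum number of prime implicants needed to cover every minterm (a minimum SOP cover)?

3

size-2^0 implicants → 0010(✓)  0011(✓)  0110(✓)  0111(✓)  1000(✓)  1001(✓)  1010(✓)  1011(✓)  1101(✓)  1110(✓)
size-2^1 implicants → -010(✓)  -011(✓)  -110(✓)  0-10(✓)  0-11(✓)  001-(✓)  011-(✓)  1-01  1-10(✓)  10-0(✓)  10-1(✓)  100-(✓)  101-(✓)
size-2^2 implicants → --10  -01-  0-1-  10--
Unchecked terms (primes): --10, -01-, 0-1-, 1-01, 10--
Minterm coverage:
  m2 ⊆ --10,-01-,0-1-
  m3 ⊆ -01-,0-1-
  m7 ⊆ 0-1- [E]
  m9 ⊆ 1-01,10--
  m10 ⊆ --10,-01-,10--
  m11 ⊆ -01-,10--
  m14 ⊆ --10 [E]
E = {--10, 0-1-}
Petrick residual → 10--
Cover = cd' + a'c + ab'  |cover|=3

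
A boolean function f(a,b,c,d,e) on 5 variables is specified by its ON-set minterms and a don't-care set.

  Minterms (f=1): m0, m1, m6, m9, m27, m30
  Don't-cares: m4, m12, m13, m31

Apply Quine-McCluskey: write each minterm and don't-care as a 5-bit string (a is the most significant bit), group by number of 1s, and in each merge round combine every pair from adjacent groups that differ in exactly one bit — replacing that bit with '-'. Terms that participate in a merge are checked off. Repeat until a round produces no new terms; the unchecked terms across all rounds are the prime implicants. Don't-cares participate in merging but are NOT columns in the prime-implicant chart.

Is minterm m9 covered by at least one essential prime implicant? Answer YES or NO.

Round 0: 00000✓ 00001✓ 00100✓ 00110✓ 01001✓ 01100✓ 01101✓ 11011✓ 11110✓ 11111✓
Round 1: 0-001 0-100 00-00 0000- 001-0 01-01 0110- 11-11 1111-
PIs = {0-001, 0-100, 00-00, 0000-, 001-0, 01-01, 0110-, 11-11, 1111-}
Coverage chart:
  m0: 00-00,0000-
  m1: 0-001,0000-
  m6: 001-0 ←essential
  m9: 0-001,01-01
  m27: 11-11 ←essential
  m30: 1111- ←essential
Essential: 001-0, 11-11, 1111-

NO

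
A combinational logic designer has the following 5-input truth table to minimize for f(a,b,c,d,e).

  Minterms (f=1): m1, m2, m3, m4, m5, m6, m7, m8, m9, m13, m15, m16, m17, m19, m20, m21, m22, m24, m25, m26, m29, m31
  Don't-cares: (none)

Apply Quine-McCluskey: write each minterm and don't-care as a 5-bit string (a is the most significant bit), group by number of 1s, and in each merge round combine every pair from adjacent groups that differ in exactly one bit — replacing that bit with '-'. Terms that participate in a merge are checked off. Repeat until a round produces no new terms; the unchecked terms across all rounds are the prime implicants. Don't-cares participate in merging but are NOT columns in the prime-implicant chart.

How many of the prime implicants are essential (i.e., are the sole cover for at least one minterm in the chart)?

size-2^0 implicants → 00001(✓)  00010(✓)  00011(✓)  00100(✓)  00101(✓)  00110(✓)  00111(✓)  01000(✓)  01001(✓)  01101(✓)  01111(✓)  10000(✓)  10001(✓)  10011(✓)  10100(✓)  10101(✓)  10110(✓)  11000(✓)  11001(✓)  11010(✓)  11101(✓)  11111(✓)
size-2^1 implicants → -0001(✓)  -0011(✓)  -0100(✓)  -0101(✓)  -0110(✓)  -1000(✓)  -1001(✓)  -1101(✓)  -1111(✓)  0-001(✓)  0-101(✓)  0-111(✓)  00-01(✓)  00-10(✓)  00-11(✓)  000-1(✓)  0001-(✓)  001-0(✓)  001-1(✓)  0010-(✓)  0011-(✓)  01-01(✓)  0100-(✓)  011-1(✓)  1-000(✓)  1-001(✓)  1-101(✓)  10-00(✓)  10-01(✓)  100-1(✓)  1000-(✓)  101-0(✓)  1010-(✓)  11-01(✓)  110-0  1100-(✓)  111-1(✓)
size-2^2 implicants → --001(✓)  --101(✓)  -0-01(✓)  -00-1  -01-0  -010-  -1-01(✓)  -100-  -11-1  0--01(✓)  0-1-1  00--1  00-1-  001--  1--01(✓)  1-00-  10-0-
size-2^3 implicants → ---01
Unchecked terms (primes): ---01, -00-1, -01-0, -010-, -100-, -11-1, 0-1-1, 00--1, 00-1-, 001--, 1-00-, 10-0-, 110-0
Minterm coverage:
  m1 ⊆ ---01,-00-1,00--1
  m2 ⊆ 00-1- [E]
  m3 ⊆ -00-1,00--1,00-1-
  m4 ⊆ -01-0,-010-,001--
  m5 ⊆ ---01,-010-,0-1-1,00--1,001--
  m6 ⊆ -01-0,00-1-,001--
  m7 ⊆ 0-1-1,00--1,00-1-,001--
  m8 ⊆ -100- [E]
  m9 ⊆ ---01,-100-
  m13 ⊆ ---01,-11-1,0-1-1
  m15 ⊆ -11-1,0-1-1
  m16 ⊆ 1-00-,10-0-
  m17 ⊆ ---01,-00-1,1-00-,10-0-
  m19 ⊆ -00-1 [E]
  m20 ⊆ -01-0,-010-,10-0-
  m21 ⊆ ---01,-010-,10-0-
  m22 ⊆ -01-0 [E]
  m24 ⊆ -100-,1-00-,110-0
  m25 ⊆ ---01,-100-,1-00-
  m26 ⊆ 110-0 [E]
  m29 ⊆ ---01,-11-1
  m31 ⊆ -11-1 [E]
E = {-00-1, -01-0, -100-, -11-1, 00-1-, 110-0}

6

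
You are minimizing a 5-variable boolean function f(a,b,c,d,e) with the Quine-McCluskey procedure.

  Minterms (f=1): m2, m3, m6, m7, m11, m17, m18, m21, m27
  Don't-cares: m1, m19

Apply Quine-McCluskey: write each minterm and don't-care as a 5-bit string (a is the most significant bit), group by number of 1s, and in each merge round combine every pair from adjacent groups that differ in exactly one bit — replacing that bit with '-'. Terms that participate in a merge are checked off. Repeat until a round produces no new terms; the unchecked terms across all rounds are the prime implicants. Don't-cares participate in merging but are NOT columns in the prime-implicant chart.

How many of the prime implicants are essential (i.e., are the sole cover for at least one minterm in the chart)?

size-2^0 implicants → 00001(✓)  00010(✓)  00011(✓)  00110(✓)  00111(✓)  01011(✓)  10001(✓)  10010(✓)  10011(✓)  10101(✓)  11011(✓)
size-2^1 implicants → -0001(✓)  -0010(✓)  -0011(✓)  -1011(✓)  0-011(✓)  00-10(✓)  00-11(✓)  000-1(✓)  0001-(✓)  0011-(✓)  1-011(✓)  10-01  100-1(✓)  1001-(✓)
size-2^2 implicants → --011  -00-1  -001-  00-1-
Unchecked terms (primes): --011, -00-1, -001-, 00-1-, 10-01
Minterm coverage:
  m2 ⊆ -001-,00-1-
  m3 ⊆ --011,-00-1,-001-,00-1-
  m6 ⊆ 00-1- [E]
  m7 ⊆ 00-1- [E]
  m11 ⊆ --011 [E]
  m17 ⊆ -00-1,10-01
  m18 ⊆ -001- [E]
  m21 ⊆ 10-01 [E]
  m27 ⊆ --011 [E]
E = {--011, -001-, 00-1-, 10-01}

4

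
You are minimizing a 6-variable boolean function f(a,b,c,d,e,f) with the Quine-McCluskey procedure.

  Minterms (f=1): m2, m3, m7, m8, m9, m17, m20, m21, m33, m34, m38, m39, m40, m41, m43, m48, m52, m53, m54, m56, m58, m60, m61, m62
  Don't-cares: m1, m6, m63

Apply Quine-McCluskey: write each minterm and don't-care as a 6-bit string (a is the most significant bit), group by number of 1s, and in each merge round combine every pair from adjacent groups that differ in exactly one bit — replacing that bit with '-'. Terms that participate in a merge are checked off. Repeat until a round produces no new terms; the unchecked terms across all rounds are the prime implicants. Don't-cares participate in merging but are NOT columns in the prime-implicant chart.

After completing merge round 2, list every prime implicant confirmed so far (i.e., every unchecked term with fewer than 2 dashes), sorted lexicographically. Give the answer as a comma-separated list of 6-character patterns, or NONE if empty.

0-0001, 0000-1, 010-01, 1-0110, 1-1000, 1010-1

Round 0: 000001✓ 000010✓ 000011✓ 000110✓ 000111✓ 001000✓ 001001✓ 010001✓ 010100✓ 010101✓ 100001✓ 100010✓ 100110✓ 100111✓ 101000✓ 101001✓ 101011✓ 110000✓ 110100✓ 110101✓ 110110✓ 111000✓ 111010✓ 111100✓ 111101✓ 111110✓ 111111✓
Round 1: -00001✓ -00010✓ -00110✓ -00111✓ -01000✓ -01001✓ -10100✓ -10101✓ 0-0001 00-001✓ 000-10✓ 000-11✓ 0000-1 00001-✓ 00011-✓ 00100-✓ 010-01 01010-✓ 1-0110 1-1000 10-001✓ 100-10✓ 10011-✓ 1010-1 10100-✓ 11-000✓ 11-100✓ 11-101✓ 11-110✓ 110-00✓ 1101-0✓ 11010-✓ 111-00✓ 111-10✓ 1110-0✓ 1111-0✓ 1111-1✓ 11110-✓ 11111-✓
Round 2: -0-001 -00-10 -0011- -0100- -1010- 000-1- 11--00 11-1-0 11-10- 111--0 1111--
PIs = {-0-001, -00-10, -0011-, -0100-, -1010-, 0-0001, 000-1-, 0000-1, 010-01, 1-0110, 1-1000, 1010-1, 11--00, 11-1-0, 11-10-, 111--0, 1111--}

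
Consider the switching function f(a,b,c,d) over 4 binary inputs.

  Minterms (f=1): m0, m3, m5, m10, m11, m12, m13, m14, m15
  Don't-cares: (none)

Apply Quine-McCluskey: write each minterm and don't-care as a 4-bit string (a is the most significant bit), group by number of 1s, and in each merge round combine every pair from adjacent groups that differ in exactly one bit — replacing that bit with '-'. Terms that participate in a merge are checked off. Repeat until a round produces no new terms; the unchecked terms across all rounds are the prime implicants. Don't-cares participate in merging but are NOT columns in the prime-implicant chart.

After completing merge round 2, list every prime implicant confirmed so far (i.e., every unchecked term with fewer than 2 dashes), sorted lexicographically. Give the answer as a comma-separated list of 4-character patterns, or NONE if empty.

-011, -101, 0000

[col 0] 0000, 0011*, 0101*, 1010*, 1011*, 1100*, 1101*, 1110*, 1111*
[col 1] -011, -101, 1-10*, 1-11*, 101-*, 11-0*, 11-1*, 110-*, 111-*
[col 2] 1-1-, 11--
Prime implicants: -011, -101, 0000, 1-1-, 11--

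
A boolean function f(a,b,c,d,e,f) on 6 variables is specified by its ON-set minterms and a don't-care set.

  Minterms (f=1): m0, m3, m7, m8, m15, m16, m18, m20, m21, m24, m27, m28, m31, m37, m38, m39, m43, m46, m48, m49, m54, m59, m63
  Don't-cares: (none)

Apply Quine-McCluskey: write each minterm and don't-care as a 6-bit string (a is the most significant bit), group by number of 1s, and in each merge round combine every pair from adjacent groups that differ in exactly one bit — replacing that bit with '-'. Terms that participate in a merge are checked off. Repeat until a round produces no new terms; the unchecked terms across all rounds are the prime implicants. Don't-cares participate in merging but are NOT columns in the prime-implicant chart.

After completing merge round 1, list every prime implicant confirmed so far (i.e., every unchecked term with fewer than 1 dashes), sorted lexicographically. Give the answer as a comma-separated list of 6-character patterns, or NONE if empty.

[col 0] 000000*, 000011*, 000111*, 001000*, 001111*, 010000*, 010010*, 010100*, 010101*, 011000*, 011011*, 011100*, 011111*, 100101*, 100110*, 100111*, 101011*, 101110*, 110000*, 110001*, 110110*, 111011*, 111111*
[col 1] -00111, -10000, -11011*, -11111*, 0-0000*, 0-1000*, 0-1111, 00-000*, 00-111, 000-11, 01-000*, 01-100*, 010-00*, 0100-0, 01010-, 011-00*, 011-11*, 1-0110, 1-1011, 10-110, 1001-1, 10011-, 11000-, 111-11*
[col 2] -11-11, 0--000, 01--00
Prime implicants: -00111, -10000, -11-11, 0--000, 0-1111, 00-111, 000-11, 01--00, 0100-0, 01010-, 1-0110, 1-1011, 10-110, 1001-1, 10011-, 11000-

NONE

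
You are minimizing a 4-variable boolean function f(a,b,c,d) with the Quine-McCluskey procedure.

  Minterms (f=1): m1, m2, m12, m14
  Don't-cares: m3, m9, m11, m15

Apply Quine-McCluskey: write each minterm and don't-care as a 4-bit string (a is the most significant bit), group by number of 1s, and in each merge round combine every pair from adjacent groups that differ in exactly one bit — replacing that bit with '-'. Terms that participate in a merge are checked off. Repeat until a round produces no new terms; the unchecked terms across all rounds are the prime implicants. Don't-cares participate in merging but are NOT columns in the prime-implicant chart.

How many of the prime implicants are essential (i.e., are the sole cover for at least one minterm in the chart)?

[col 0] 0001*, 0010*, 0011*, 1001*, 1011*, 1100*, 1110*, 1111*
[col 1] -001*, -011*, 00-1*, 001-, 1-11, 10-1*, 11-0, 111-
[col 2] -0-1
Prime implicants: -0-1, 001-, 1-11, 11-0, 111-
PI chart (minterm → PIs covering it):
  1 | -0-1  (sole → essential)
  2 | 001-  (sole → essential)
  12 | 11-0  (sole → essential)
  14 | 11-0,111-
Essential prime implicants: -0-1, 001-, 11-0

3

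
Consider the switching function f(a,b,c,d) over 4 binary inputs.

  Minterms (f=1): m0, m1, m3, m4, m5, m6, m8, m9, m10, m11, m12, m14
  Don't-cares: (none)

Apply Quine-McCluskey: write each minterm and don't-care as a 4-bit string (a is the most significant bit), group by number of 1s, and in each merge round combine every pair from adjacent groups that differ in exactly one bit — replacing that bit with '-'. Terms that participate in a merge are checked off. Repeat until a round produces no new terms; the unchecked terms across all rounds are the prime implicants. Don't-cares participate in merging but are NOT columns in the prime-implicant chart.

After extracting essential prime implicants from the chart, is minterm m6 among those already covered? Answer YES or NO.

YES

[col 0] 0000*, 0001*, 0011*, 0100*, 0101*, 0110*, 1000*, 1001*, 1010*, 1011*, 1100*, 1110*
[col 1] -000*, -001*, -011*, -100*, -110*, 0-00*, 0-01*, 00-1*, 000-*, 01-0*, 010-*, 1-00*, 1-10*, 10-0*, 10-1*, 100-*, 101-*, 11-0*
[col 2] --00, -0-1, -00-, -1-0, 0-0-, 1--0, 10--
Prime implicants: --00, -0-1, -00-, -1-0, 0-0-, 1--0, 10--
PI chart (minterm → PIs covering it):
  0 | --00,-00-,0-0-
  1 | -0-1,-00-,0-0-
  3 | -0-1  (sole → essential)
  4 | --00,-1-0,0-0-
  5 | 0-0-  (sole → essential)
  6 | -1-0  (sole → essential)
  8 | --00,-00-,1--0,10--
  9 | -0-1,-00-,10--
  10 | 1--0,10--
  11 | -0-1,10--
  12 | --00,-1-0,1--0
  14 | -1-0,1--0
Essential prime implicants: -0-1, -1-0, 0-0-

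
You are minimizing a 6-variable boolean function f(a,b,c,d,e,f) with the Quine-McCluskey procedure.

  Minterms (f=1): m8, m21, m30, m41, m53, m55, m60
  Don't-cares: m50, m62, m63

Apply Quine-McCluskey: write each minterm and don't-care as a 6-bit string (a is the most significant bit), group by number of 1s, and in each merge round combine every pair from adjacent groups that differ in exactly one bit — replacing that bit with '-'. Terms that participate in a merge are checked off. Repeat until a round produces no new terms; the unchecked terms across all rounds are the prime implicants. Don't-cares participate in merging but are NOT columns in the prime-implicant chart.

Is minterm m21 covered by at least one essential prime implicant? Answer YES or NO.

YES

Round 0: 001000 010101✓ 011110✓ 101001 110010 110101✓ 110111✓ 111100✓ 111110✓ 111111✓
Round 1: -10101 -11110 11-111 1101-1 1111-0 11111-
PIs = {-10101, -11110, 001000, 101001, 11-111, 110010, 1101-1, 1111-0, 11111-}
Coverage chart:
  m8: 001000 ←essential
  m21: -10101 ←essential
  m30: -11110 ←essential
  m41: 101001 ←essential
  m53: -10101,1101-1
  m55: 11-111,1101-1
  m60: 1111-0 ←essential
Essential: -10101, -11110, 001000, 101001, 1111-0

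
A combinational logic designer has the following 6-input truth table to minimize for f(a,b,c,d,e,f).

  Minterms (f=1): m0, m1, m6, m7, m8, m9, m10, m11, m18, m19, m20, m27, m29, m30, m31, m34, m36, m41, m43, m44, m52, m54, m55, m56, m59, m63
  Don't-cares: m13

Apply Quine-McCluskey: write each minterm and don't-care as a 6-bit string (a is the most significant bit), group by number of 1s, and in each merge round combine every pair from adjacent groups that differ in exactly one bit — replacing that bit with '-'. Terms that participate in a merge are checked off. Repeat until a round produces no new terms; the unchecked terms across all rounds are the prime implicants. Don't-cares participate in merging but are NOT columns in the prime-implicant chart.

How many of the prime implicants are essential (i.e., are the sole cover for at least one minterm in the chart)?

10

[col 0] 000000*, 000001*, 000110*, 000111*, 001000*, 001001*, 001010*, 001011*, 001101*, 010010*, 010011*, 010100*, 011011*, 011101*, 011110*, 011111*, 100010, 100100*, 101001*, 101011*, 101100*, 110100*, 110110*, 110111*, 111000, 111011*, 111111*
[col 1] -01001*, -01011*, -10100, -11011*, -11111*, 0-1011*, 0-1101, 00-000*, 00-001*, 00000-*, 00011-, 001-01, 0010-0*, 0010-1*, 00100-*, 00101-*, 01-011, 01001-, 011-11*, 0111-1, 01111-, 1-0100, 1-1011*, 10-100, 1010-1*, 11-111, 1101-0, 11011-, 111-11*
[col 2] --1011, -010-1, -11-11, 00-00-, 0010--
Prime implicants: --1011, -010-1, -10100, -11-11, 0-1101, 00-00-, 00011-, 001-01, 0010--, 01-011, 01001-, 0111-1, 01111-, 1-0100, 10-100, 100010, 11-111, 1101-0, 11011-, 111000
PI chart (minterm → PIs covering it):
  0 | 00-00-  (sole → essential)
  1 | 00-00-  (sole → essential)
  6 | 00011-  (sole → essential)
  7 | 00011-  (sole → essential)
  8 | 00-00-,0010--
  9 | -010-1,00-00-,001-01,0010--
  10 | 0010--  (sole → essential)
  11 | --1011,-010-1,0010--
  18 | 01001-  (sole → essential)
  19 | 01-011,01001-
  20 | -10100  (sole → essential)
  27 | --1011,-11-11,01-011
  29 | 0-1101,0111-1
  30 | 01111-  (sole → essential)
  31 | -11-11,0111-1,01111-
  34 | 100010  (sole → essential)
  36 | 1-0100,10-100
  41 | -010-1  (sole → essential)
  43 | --1011,-010-1
  44 | 10-100  (sole → essential)
  52 | -10100,1-0100,1101-0
  54 | 1101-0,11011-
  55 | 11-111,11011-
  56 | 111000  (sole → essential)
  59 | --1011,-11-11
  63 | -11-11,11-111
Essential prime implicants: -010-1, -10100, 00-00-, 00011-, 0010--, 01001-, 01111-, 10-100, 100010, 111000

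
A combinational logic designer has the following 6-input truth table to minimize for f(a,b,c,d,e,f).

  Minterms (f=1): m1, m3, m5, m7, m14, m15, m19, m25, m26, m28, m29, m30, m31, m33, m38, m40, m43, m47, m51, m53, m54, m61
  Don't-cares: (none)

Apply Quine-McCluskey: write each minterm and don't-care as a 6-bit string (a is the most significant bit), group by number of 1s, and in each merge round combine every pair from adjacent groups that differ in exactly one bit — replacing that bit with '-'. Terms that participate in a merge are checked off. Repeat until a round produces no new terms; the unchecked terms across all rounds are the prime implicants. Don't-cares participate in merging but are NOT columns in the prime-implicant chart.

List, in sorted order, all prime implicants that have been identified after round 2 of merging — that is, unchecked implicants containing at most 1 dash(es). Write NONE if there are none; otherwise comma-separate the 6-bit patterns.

-00001, -01111, -10011, -11101, 0-0011, 00-111, 011-01, 011-10, 1-0110, 101-11, 101000, 11-101

[col 0] 000001*, 000011*, 000101*, 000111*, 001110*, 001111*, 010011*, 011001*, 011010*, 011100*, 011101*, 011110*, 011111*, 100001*, 100110*, 101000, 101011*, 101111*, 110011*, 110101*, 110110*, 111101*
[col 1] -00001, -01111, -10011, -11101, 0-0011, 0-1110*, 0-1111*, 00-111, 000-01*, 000-11*, 0000-1*, 0001-1*, 00111-*, 011-01, 011-10, 0111-0*, 0111-1*, 01110-*, 01111-*, 1-0110, 101-11, 11-101
[col 2] 0-111-, 000--1, 0111--
Prime implicants: -00001, -01111, -10011, -11101, 0-0011, 0-111-, 00-111, 000--1, 011-01, 011-10, 0111--, 1-0110, 101-11, 101000, 11-101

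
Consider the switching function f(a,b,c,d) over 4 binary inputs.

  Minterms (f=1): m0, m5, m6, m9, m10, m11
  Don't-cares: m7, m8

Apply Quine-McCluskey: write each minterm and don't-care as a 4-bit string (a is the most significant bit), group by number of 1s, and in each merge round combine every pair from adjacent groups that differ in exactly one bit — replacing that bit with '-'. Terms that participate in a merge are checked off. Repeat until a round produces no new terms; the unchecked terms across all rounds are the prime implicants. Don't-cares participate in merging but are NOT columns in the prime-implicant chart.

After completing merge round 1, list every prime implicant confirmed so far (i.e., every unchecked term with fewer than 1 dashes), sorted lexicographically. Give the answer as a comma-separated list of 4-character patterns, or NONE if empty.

NONE

size-2^0 implicants → 0000(✓)  0101(✓)  0110(✓)  0111(✓)  1000(✓)  1001(✓)  1010(✓)  1011(✓)
size-2^1 implicants → -000  01-1  011-  10-0(✓)  10-1(✓)  100-(✓)  101-(✓)
size-2^2 implicants → 10--
Unchecked terms (primes): -000, 01-1, 011-, 10--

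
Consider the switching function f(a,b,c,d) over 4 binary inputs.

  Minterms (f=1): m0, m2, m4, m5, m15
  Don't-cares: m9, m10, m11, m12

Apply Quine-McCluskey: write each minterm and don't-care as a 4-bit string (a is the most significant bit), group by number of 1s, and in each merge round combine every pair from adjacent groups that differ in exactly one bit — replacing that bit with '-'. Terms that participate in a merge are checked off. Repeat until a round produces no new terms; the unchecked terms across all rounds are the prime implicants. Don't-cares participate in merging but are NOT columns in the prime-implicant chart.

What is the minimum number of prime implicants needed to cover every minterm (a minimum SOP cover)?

[col 0] 0000*, 0010*, 0100*, 0101*, 1001*, 1010*, 1011*, 1100*, 1111*
[col 1] -010, -100, 0-00, 00-0, 010-, 1-11, 10-1, 101-
Prime implicants: -010, -100, 0-00, 00-0, 010-, 1-11, 10-1, 101-
PI chart (minterm → PIs covering it):
  0 | 0-00,00-0
  2 | -010,00-0
  4 | -100,0-00,010-
  5 | 010-  (sole → essential)
  15 | 1-11  (sole → essential)
Essential prime implicants: 010-, 1-11
Petrick residual → 00-0
Minimum SOP uses 3 PIs: a'b'd' + a'bc' + acd

3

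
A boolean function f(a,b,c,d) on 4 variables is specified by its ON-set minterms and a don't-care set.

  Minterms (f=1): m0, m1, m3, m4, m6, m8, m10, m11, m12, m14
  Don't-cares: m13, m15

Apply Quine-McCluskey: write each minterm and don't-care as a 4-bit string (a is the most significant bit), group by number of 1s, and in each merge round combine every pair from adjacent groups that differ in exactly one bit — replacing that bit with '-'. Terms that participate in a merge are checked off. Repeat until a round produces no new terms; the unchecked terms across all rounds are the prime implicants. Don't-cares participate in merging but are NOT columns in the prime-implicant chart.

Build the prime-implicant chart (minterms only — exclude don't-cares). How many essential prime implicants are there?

[col 0] 0000*, 0001*, 0011*, 0100*, 0110*, 1000*, 1010*, 1011*, 1100*, 1101*, 1110*, 1111*
[col 1] -000*, -011, -100*, -110*, 0-00*, 00-1, 000-, 01-0*, 1-00*, 1-10*, 1-11*, 10-0*, 101-*, 11-0*, 11-1*, 110-*, 111-*
[col 2] --00, -1-0, 1--0, 1-1-, 11--
Prime implicants: --00, -011, -1-0, 00-1, 000-, 1--0, 1-1-, 11--
PI chart (minterm → PIs covering it):
  0 | --00,000-
  1 | 00-1,000-
  3 | -011,00-1
  4 | --00,-1-0
  6 | -1-0  (sole → essential)
  8 | --00,1--0
  10 | 1--0,1-1-
  11 | -011,1-1-
  12 | --00,-1-0,1--0,11--
  14 | -1-0,1--0,1-1-,11--
Essential prime implicants: -1-0

1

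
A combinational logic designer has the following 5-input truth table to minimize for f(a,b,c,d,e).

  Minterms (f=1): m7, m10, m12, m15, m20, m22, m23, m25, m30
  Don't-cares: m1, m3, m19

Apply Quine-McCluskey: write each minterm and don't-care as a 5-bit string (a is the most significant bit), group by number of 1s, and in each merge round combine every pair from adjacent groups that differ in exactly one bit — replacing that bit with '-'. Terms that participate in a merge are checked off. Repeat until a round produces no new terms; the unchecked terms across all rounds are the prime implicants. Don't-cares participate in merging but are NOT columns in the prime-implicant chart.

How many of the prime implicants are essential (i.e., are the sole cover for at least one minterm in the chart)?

6

[col 0] 00001*, 00011*, 00111*, 01010, 01100, 01111*, 10011*, 10100*, 10110*, 10111*, 11001, 11110*
[col 1] -0011*, -0111*, 0-111, 00-11*, 000-1, 1-110, 10-11*, 101-0, 1011-
[col 2] -0-11
Prime implicants: -0-11, 0-111, 000-1, 01010, 01100, 1-110, 101-0, 1011-, 11001
PI chart (minterm → PIs covering it):
  7 | -0-11,0-111
  10 | 01010  (sole → essential)
  12 | 01100  (sole → essential)
  15 | 0-111  (sole → essential)
  20 | 101-0  (sole → essential)
  22 | 1-110,101-0,1011-
  23 | -0-11,1011-
  25 | 11001  (sole → essential)
  30 | 1-110  (sole → essential)
Essential prime implicants: 0-111, 01010, 01100, 1-110, 101-0, 11001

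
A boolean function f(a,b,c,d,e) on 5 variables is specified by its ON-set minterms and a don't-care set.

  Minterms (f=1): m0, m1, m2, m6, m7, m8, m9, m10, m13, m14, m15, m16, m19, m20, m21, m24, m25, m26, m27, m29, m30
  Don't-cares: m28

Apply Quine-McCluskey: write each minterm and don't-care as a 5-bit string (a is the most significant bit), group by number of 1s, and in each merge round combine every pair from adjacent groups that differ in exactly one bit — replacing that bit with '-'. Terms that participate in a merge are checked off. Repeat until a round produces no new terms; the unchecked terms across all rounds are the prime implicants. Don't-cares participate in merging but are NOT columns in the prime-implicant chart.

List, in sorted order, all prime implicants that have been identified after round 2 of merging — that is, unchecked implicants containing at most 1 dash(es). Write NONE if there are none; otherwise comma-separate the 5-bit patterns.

011-1, 1-011

[col 0] 00000*, 00001*, 00010*, 00110*, 00111*, 01000*, 01001*, 01010*, 01101*, 01110*, 01111*, 10000*, 10011*, 10100*, 10101*, 11000*, 11001*, 11010*, 11011*, 11100*, 11101*, 11110*
[col 1] -0000*, -1000*, -1001*, -1010*, -1101*, -1110*, 0-000*, 0-001*, 0-010*, 0-110*, 0-111*, 00-10*, 000-0*, 0000-*, 0011-*, 01-01*, 01-10*, 010-0*, 0100-*, 011-1, 0111-*, 1-000*, 1-011, 1-100*, 1-101*, 10-00*, 1010-*, 11-00*, 11-01*, 11-10*, 110-0*, 110-1*, 1100-*, 1101-*, 111-0*, 1110-*
[col 2] --000, -1-01, -1-10, -10-0, -100-, 0--10, 0-0-0, 0-00-, 0-11-, 1--00, 1-10-, 11--0, 11-0-, 110--
Prime implicants: --000, -1-01, -1-10, -10-0, -100-, 0--10, 0-0-0, 0-00-, 0-11-, 011-1, 1--00, 1-011, 1-10-, 11--0, 11-0-, 110--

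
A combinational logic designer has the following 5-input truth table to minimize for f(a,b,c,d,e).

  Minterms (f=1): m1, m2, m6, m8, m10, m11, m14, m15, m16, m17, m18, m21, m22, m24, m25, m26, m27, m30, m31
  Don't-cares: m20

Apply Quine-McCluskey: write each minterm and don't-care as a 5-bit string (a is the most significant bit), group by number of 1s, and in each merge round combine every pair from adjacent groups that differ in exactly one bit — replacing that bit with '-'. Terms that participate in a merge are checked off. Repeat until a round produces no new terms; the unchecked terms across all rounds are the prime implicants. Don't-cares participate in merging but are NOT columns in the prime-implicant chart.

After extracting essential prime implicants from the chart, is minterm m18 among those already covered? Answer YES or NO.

YES

[col 0] 00001*, 00010*, 00110*, 01000*, 01010*, 01011*, 01110*, 01111*, 10000*, 10001*, 10010*, 10100*, 10101*, 10110*, 11000*, 11001*, 11010*, 11011*, 11110*, 11111*
[col 1] -0001, -0010*, -0110*, -1000*, -1010*, -1011*, -1110*, -1111*, 0-010*, 0-110*, 00-10*, 01-10*, 01-11*, 010-0*, 0101-*, 0111-*, 1-000*, 1-001*, 1-010*, 1-110*, 10-00*, 10-01*, 10-10*, 100-0*, 1000-*, 101-0*, 1010-*, 11-10*, 11-11*, 110-0*, 110-1*, 1100-*, 1101-*, 1111-*
[col 2] --010*, --110*, -0-10*, -1-10*, -1-11*, -10-0, -101-*, -111-*, 0--10*, 01-1-*, 1--10*, 1-0-0, 1-00-, 10--0, 10-0-, 11-1-*, 110--
[col 3] ---10, -1-1-
Prime implicants: ---10, -0001, -1-1-, -10-0, 1-0-0, 1-00-, 10--0, 10-0-, 110--
PI chart (minterm → PIs covering it):
  1 | -0001  (sole → essential)
  2 | ---10  (sole → essential)
  6 | ---10  (sole → essential)
  8 | -10-0  (sole → essential)
  10 | ---10,-1-1-,-10-0
  11 | -1-1-  (sole → essential)
  14 | ---10,-1-1-
  15 | -1-1-  (sole → essential)
  16 | 1-0-0,1-00-,10--0,10-0-
  17 | -0001,1-00-,10-0-
  18 | ---10,1-0-0,10--0
  21 | 10-0-  (sole → essential)
  22 | ---10,10--0
  24 | -10-0,1-0-0,1-00-,110--
  25 | 1-00-,110--
  26 | ---10,-1-1-,-10-0,1-0-0,110--
  27 | -1-1-,110--
  30 | ---10,-1-1-
  31 | -1-1-  (sole → essential)
Essential prime implicants: ---10, -0001, -1-1-, -10-0, 10-0-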